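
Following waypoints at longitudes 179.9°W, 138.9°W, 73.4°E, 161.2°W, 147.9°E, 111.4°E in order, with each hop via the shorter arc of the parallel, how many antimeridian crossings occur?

3

Leg 1: -179.9° → -138.9°, shortest Δλ = 41.0° (east) — does not cross 180°.
Leg 2: -138.9° → +73.4°, shortest Δλ = -147.7° (west) — crosses 180°.
Leg 3: +73.4° → -161.2°, shortest Δλ = 125.4° (east) — crosses 180°.
Leg 4: -161.2° → +147.9°, shortest Δλ = -50.9° (west) — crosses 180°.
Leg 5: +147.9° → +111.4°, shortest Δλ = -36.5° (west) — does not cross 180°.
Total crossings: 3.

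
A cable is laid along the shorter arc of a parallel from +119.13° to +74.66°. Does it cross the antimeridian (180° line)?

No

Signed shortest Δλ = ((74.66 − 119.13 + 180) mod 360) − 180 = -44.47°.
Going west by 44.47° from +119.13° reaches +74.66° without touching 180°.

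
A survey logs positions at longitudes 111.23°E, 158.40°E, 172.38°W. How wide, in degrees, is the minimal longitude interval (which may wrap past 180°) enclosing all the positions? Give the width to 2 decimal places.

76.39°

Sort the longitudes: -172.38°, +111.23°, +158.40°.
Eastward gaps between consecutive values (wrapping around): 283.61°, 47.17°, 29.22°.
Largest gap = 283.61° ⇒ minimal covering band is its complement: 360° − 283.61° = 76.39°.
Band runs from +111.23° eastward to -172.38°, crossing the antimeridian.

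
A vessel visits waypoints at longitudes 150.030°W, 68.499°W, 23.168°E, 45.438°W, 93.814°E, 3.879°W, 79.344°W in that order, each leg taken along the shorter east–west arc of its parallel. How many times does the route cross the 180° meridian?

Leg 1: -150.030° → -68.499°, shortest Δλ = 81.531° (east) — does not cross 180°.
Leg 2: -68.499° → +23.168°, shortest Δλ = 91.667° (east) — does not cross 180°.
Leg 3: +23.168° → -45.438°, shortest Δλ = -68.606° (west) — does not cross 180°.
Leg 4: -45.438° → +93.814°, shortest Δλ = 139.252° (east) — does not cross 180°.
Leg 5: +93.814° → -3.879°, shortest Δλ = -97.693° (west) — does not cross 180°.
Leg 6: -3.879° → -79.344°, shortest Δλ = -75.465° (west) — does not cross 180°.
Total crossings: 0.

0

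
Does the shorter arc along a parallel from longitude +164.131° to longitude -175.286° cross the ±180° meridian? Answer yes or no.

Naïve |-175.286 − 164.131| = 339.417° > 180°, so the shorter arc goes the other way round — across 180°.
Signed shortest Δλ = ((-175.286 − 164.131 + 180) mod 360) − 180 = 20.583°.
Going east by 20.583° from +164.131° passes through 180° before reaching -175.286°.

Yes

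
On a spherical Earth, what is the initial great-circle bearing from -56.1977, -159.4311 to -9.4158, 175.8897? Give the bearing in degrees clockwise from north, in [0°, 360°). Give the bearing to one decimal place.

327.8°

Δλ = 175.8897 − -159.4311 = 335.3208°; wrapped into (−180°, 180°]: -24.6792°.
θ = atan2( sin Δλ · cos φ₂ , cos φ₁ · sin φ₂ − sin φ₁ · cos φ₂ · cos Δλ )
  = atan2(-0.41191, 0.65387) = -32.209° → normalised to [0°, 360°): 327.791°.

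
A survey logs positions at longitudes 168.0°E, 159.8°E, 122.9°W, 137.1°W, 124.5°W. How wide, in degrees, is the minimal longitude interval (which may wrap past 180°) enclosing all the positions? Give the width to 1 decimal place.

77.3°

Sort the longitudes: -137.1°, -124.5°, -122.9°, +159.8°, +168.0°.
Eastward gaps between consecutive values (wrapping around): 12.6°, 1.6°, 282.7°, 8.2°, 54.9°.
Largest gap = 282.7° ⇒ minimal covering band is its complement: 360° − 282.7° = 77.3°.
Band runs from +159.8° eastward to -122.9°, crossing the antimeridian.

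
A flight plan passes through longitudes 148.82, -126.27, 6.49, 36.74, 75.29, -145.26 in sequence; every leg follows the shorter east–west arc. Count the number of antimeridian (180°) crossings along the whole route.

2

Leg 1: +148.82° → -126.27°, shortest Δλ = 84.91° (east) — crosses 180°.
Leg 2: -126.27° → +6.49°, shortest Δλ = 132.76° (east) — does not cross 180°.
Leg 3: +6.49° → +36.74°, shortest Δλ = 30.25° (east) — does not cross 180°.
Leg 4: +36.74° → +75.29°, shortest Δλ = 38.55° (east) — does not cross 180°.
Leg 5: +75.29° → -145.26°, shortest Δλ = 139.45° (east) — crosses 180°.
Total crossings: 2.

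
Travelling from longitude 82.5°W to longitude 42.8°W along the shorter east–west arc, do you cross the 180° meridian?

No

Signed shortest Δλ = ((-42.8 − -82.5 + 180) mod 360) − 180 = 39.7°.
Going east by 39.7° from -82.5° reaches -42.8° without touching 180°.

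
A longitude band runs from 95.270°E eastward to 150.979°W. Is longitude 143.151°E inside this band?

Band width going east from +95.270° to -150.979°: ((-150.979 − 95.270) mod 360) = 113.751°.
Offset of +143.151° east of the west edge: ((143.151 − 95.270) mod 360) = 47.881°.
47.881° ≤ 113.751° ⇒ inside.

Yes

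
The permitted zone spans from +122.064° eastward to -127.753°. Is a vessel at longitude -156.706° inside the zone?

Yes

Band width going east from +122.064° to -127.753°: ((-127.753 − 122.064) mod 360) = 110.183°.
Offset of -156.706° east of the west edge: ((-156.706 − 122.064) mod 360) = 81.230°.
81.230° ≤ 110.183° ⇒ inside.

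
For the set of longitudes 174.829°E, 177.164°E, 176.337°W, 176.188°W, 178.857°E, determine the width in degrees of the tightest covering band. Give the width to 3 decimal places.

8.983°

Sort the longitudes: -176.337°, -176.188°, +174.829°, +177.164°, +178.857°.
Eastward gaps between consecutive values (wrapping around): 0.149°, 351.017°, 2.335°, 1.693°, 4.806°.
Largest gap = 351.017° ⇒ minimal covering band is its complement: 360° − 351.017° = 8.983°.
Band runs from +174.829° eastward to -176.188°, crossing the antimeridian.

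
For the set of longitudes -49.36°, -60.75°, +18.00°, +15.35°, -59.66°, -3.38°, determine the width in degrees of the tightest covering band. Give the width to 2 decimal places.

Sort the longitudes: -60.75°, -59.66°, -49.36°, -3.38°, +15.35°, +18.00°.
Eastward gaps between consecutive values (wrapping around): 1.09°, 10.30°, 45.98°, 18.73°, 2.65°, 281.25°.
Largest gap = 281.25° ⇒ minimal covering band is its complement: 360° − 281.25° = 78.75°.
Band runs from -60.75° eastward to +18.00°.

78.75°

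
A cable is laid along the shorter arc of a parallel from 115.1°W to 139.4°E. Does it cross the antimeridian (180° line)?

Naïve |139.4 − -115.1| = 254.5° > 180°, so the shorter arc goes the other way round — across 180°.
Signed shortest Δλ = ((139.4 − -115.1 + 180) mod 360) − 180 = -105.5°.
Going west by 105.5° from -115.1° passes through 180° before reaching +139.4°.

Yes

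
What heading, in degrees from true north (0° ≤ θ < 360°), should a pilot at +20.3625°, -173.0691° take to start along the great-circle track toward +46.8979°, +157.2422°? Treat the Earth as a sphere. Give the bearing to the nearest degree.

325°

Δλ = 157.2422 − -173.0691 = 330.3113°; wrapped into (−180°, 180°]: -29.6887°.
θ = atan2( sin Δλ · cos φ₂ , cos φ₁ · sin φ₂ − sin φ₁ · cos φ₂ · cos Δλ )
  = atan2(-0.33843, 0.47796) = -35.301° → normalised to [0°, 360°): 324.699°.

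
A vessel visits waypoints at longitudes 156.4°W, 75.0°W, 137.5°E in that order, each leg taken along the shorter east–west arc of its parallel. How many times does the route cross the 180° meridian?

1

Leg 1: -156.4° → -75.0°, shortest Δλ = 81.4° (east) — does not cross 180°.
Leg 2: -75.0° → +137.5°, shortest Δλ = -147.5° (west) — crosses 180°.
Total crossings: 1.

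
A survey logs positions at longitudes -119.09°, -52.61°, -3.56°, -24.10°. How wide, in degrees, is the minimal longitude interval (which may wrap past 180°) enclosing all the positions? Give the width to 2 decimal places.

115.53°

Sort the longitudes: -119.09°, -52.61°, -24.10°, -3.56°.
Eastward gaps between consecutive values (wrapping around): 66.48°, 28.51°, 20.54°, 244.47°.
Largest gap = 244.47° ⇒ minimal covering band is its complement: 360° − 244.47° = 115.53°.
Band runs from -119.09° eastward to -3.56°.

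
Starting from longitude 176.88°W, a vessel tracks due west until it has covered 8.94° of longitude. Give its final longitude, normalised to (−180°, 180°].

174.18°E

Start at -176.88°; shift −8.94° → -185.82°.
-185.82° lies outside (−180°, 180°]; add 360° → +174.18°.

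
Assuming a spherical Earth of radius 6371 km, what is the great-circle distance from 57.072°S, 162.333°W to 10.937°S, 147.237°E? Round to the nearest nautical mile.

Δλ = 147.237 − -162.333 = 309.570°; wrapped into (−180°, 180°]: -50.430°.
Δφ = -10.937 − -57.072 = 46.135°.
a = sin²(Δφ/2) + cos φ₁ · cos φ₂ · sin²(Δλ/2) = 0.250382.
c = 2·atan2(√a, √(1−a)) = 1.04808 rad → d = 6371·c ≈ 6677.32 km ≈ 3605.46 nmi.

3605 nmi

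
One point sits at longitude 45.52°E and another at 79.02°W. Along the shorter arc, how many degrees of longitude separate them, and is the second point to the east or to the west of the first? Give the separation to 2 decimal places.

124.54° west

Raw difference: -79.02 − 45.52 = -124.54°.
Normalise into (−180°, 180°]: -124.54° stays -124.54°.
Negative ⇒ the second point lies to the west; separation 124.54°.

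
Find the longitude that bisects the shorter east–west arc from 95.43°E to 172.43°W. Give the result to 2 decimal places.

Signed shortest Δλ from +95.43° to -172.43° is +92.14°.
Midpoint longitude = +95.43° + (+92.14°)/2 = +95.43° + 46.07° = +141.50°.
(The naïve average (+95.43 + -172.43)/2 = -38.5° is on the wrong side of the globe.)

141.50°E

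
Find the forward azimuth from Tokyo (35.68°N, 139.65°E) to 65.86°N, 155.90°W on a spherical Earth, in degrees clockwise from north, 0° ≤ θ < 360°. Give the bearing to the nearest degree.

30°

Δλ = -155.90 − 139.65 = -295.55°; wrapped into (−180°, 180°]: 64.45°.
θ = atan2( sin Δλ · cos φ₂ , cos φ₁ · sin φ₂ − sin φ₁ · cos φ₂ · cos Δλ )
  = atan2(0.36897, 0.63837) = 30.028° → normalised to [0°, 360°): 30.028°.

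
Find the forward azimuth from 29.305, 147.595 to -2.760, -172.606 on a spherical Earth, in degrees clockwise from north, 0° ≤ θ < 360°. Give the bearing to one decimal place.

123.2°

Δλ = -172.606 − 147.595 = -320.201°; wrapped into (−180°, 180°]: 39.799°.
θ = atan2( sin Δλ · cos φ₂ , cos φ₁ · sin φ₂ − sin φ₁ · cos φ₂ · cos Δλ )
  = atan2(0.63935, -0.41760) = 123.151° → normalised to [0°, 360°): 123.151°.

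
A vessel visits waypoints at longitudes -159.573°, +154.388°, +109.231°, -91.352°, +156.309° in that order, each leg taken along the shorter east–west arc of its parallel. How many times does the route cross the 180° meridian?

3

Leg 1: -159.573° → +154.388°, shortest Δλ = -46.039° (west) — crosses 180°.
Leg 2: +154.388° → +109.231°, shortest Δλ = -45.157° (west) — does not cross 180°.
Leg 3: +109.231° → -91.352°, shortest Δλ = 159.417° (east) — crosses 180°.
Leg 4: -91.352° → +156.309°, shortest Δλ = -112.339° (west) — crosses 180°.
Total crossings: 3.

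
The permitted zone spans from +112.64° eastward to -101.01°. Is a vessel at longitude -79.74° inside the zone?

Band width going east from +112.64° to -101.01°: ((-101.01 − 112.64) mod 360) = 146.35°.
Offset of -79.74° east of the west edge: ((-79.74 − 112.64) mod 360) = 167.62°.
167.62° > 146.35° ⇒ outside.

No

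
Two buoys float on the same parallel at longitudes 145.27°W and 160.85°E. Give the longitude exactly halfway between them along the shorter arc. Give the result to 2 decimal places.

172.21°W

Signed shortest Δλ from -145.27° to +160.85° is -53.88°.
Midpoint longitude = -145.27° + (-53.88°)/2 = -145.27° − 26.94° = -172.21°.
(The naïve average (-145.27 + +160.85)/2 = 7.79° is on the wrong side of the globe.)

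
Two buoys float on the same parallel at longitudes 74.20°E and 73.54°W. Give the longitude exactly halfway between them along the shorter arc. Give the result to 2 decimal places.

0.33°E

Signed shortest Δλ from +74.20° to -73.54° is -147.74°.
Midpoint longitude = +74.20° + (-147.74°)/2 = +74.20° − 73.87° = +0.33°.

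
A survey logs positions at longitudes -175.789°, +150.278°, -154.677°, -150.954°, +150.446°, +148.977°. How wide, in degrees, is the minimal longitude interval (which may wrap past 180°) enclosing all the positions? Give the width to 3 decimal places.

Sort the longitudes: -175.789°, -154.677°, -150.954°, +148.977°, +150.278°, +150.446°.
Eastward gaps between consecutive values (wrapping around): 21.112°, 3.723°, 299.931°, 1.301°, 0.168°, 33.765°.
Largest gap = 299.931° ⇒ minimal covering band is its complement: 360° − 299.931° = 60.069°.
Band runs from +148.977° eastward to -150.954°, crossing the antimeridian.

60.069°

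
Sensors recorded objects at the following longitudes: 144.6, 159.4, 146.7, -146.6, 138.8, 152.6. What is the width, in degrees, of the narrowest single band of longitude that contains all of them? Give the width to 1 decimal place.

Sort the longitudes: -146.6°, +138.8°, +144.6°, +146.7°, +152.6°, +159.4°.
Eastward gaps between consecutive values (wrapping around): 285.4°, 5.8°, 2.1°, 5.9°, 6.8°, 54.0°.
Largest gap = 285.4° ⇒ minimal covering band is its complement: 360° − 285.4° = 74.6°.
Band runs from +138.8° eastward to -146.6°, crossing the antimeridian.

74.6°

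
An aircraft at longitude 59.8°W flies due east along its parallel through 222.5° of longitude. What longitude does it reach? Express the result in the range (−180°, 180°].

Start at -59.8°; shift +222.5° → +162.7°.
+162.7° already lies in (−180°, 180°].

162.7°E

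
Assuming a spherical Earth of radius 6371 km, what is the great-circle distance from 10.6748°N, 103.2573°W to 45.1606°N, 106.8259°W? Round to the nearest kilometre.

3850 km

Δλ = -106.8259 − -103.2573 = -3.5686°.
Δφ = 45.1606 − 10.6748 = 34.4858°.
a = sin²(Δφ/2) + cos φ₁ · cos φ₂ · sin²(Δλ/2) = 0.088539.
c = 2·atan2(√a, √(1−a)) = 0.60426 rad → d = 6371·c ≈ 3849.74 km.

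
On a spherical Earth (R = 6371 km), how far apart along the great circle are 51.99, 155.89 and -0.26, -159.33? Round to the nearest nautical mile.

3861 nmi

Δλ = -159.33 − 155.89 = -315.22°; wrapped into (−180°, 180°]: 44.78°.
Δφ = -0.26 − 51.99 = -52.25°.
a = sin²(Δφ/2) + cos φ₁ · cos φ₂ · sin²(Δλ/2) = 0.283238.
c = 2·atan2(√a, √(1−a)) = 1.12240 rad → d = 6371·c ≈ 7150.79 km ≈ 3861.12 nmi.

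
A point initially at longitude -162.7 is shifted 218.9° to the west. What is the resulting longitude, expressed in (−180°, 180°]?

Start at -162.7°; shift −218.9° → -381.6°.
-381.6° lies outside (−180°, 180°]; add 360° → -21.6°.

-21.6°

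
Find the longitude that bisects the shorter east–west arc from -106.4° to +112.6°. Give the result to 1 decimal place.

-176.9°

Signed shortest Δλ from -106.4° to +112.6° is -141.0°.
Midpoint longitude = -106.4° + (-141.0°)/2 = -106.4° − 70.5° = -176.9°.
(The naïve average (-106.4 + +112.6)/2 = 3.1° is on the wrong side of the globe.)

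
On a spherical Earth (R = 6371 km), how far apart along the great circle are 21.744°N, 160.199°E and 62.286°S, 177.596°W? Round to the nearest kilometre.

9549 km

Δλ = -177.596 − 160.199 = -337.795°; wrapped into (−180°, 180°]: 22.205°.
Δφ = -62.286 − 21.744 = -84.030°.
a = sin²(Δφ/2) + cos φ₁ · cos φ₂ · sin²(Δλ/2) = 0.464014.
c = 2·atan2(√a, √(1−a)) = 1.49876 rad → d = 6371·c ≈ 9548.61 km.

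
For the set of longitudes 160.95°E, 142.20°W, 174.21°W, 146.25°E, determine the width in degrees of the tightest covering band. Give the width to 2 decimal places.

Sort the longitudes: -174.21°, -142.20°, +146.25°, +160.95°.
Eastward gaps between consecutive values (wrapping around): 32.01°, 288.45°, 14.70°, 24.84°.
Largest gap = 288.45° ⇒ minimal covering band is its complement: 360° − 288.45° = 71.55°.
Band runs from +146.25° eastward to -142.20°, crossing the antimeridian.

71.55°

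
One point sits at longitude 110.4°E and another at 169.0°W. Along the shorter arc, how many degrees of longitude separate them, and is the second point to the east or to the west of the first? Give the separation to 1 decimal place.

80.6° east

Raw difference: -169.0 − 110.4 = -279.4°.
Normalise into (−180°, 180°]: -279.4° + 360° = 80.6°.
Positive ⇒ the second point lies to the east; separation 80.6°.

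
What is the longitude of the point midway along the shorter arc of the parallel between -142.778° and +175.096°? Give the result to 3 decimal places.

-163.841°

Signed shortest Δλ from -142.778° to +175.096° is -42.126°.
Midpoint longitude = -142.778° + (-42.126°)/2 = -142.778° − 21.063° = -163.841°.
(The naïve average (-142.778 + +175.096)/2 = 16.159° is on the wrong side of the globe.)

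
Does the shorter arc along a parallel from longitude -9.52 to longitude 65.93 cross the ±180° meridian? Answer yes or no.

Signed shortest Δλ = ((65.93 − -9.52 + 180) mod 360) − 180 = 75.45°.
Going east by 75.45° from -9.52° reaches +65.93° without touching 180°.

No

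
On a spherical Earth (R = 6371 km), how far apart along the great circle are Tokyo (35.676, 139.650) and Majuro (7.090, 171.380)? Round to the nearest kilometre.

Δλ = 171.380 − 139.650 = 31.730°.
Δφ = 7.090 − 35.676 = -28.586°.
a = sin²(Δφ/2) + cos φ₁ · cos φ₂ · sin²(Δλ/2) = 0.121193.
c = 2·atan2(√a, √(1−a)) = 0.71115 rad → d = 6371·c ≈ 4530.71 km.

4531 km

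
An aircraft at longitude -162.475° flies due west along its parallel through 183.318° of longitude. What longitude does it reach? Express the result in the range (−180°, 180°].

Start at -162.475°; shift −183.318° → -345.793°.
-345.793° lies outside (−180°, 180°]; add 360° → +14.207°.

+14.207°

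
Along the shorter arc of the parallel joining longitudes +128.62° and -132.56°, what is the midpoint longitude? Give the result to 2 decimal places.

Signed shortest Δλ from +128.62° to -132.56° is +98.82°.
Midpoint longitude = +128.62° + (+98.82°)/2 = +128.62° + 49.41° = +178.03°.
(The naïve average (+128.62 + -132.56)/2 = -1.97° is on the wrong side of the globe.)

+178.03°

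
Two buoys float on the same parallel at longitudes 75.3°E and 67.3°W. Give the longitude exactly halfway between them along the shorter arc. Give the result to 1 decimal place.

4.0°E

Signed shortest Δλ from +75.3° to -67.3° is -142.6°.
Midpoint longitude = +75.3° + (-142.6°)/2 = +75.3° − 71.3° = +4.0°.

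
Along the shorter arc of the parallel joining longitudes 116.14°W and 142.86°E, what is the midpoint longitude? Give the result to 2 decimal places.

Signed shortest Δλ from -116.14° to +142.86° is -101.00°.
Midpoint longitude = -116.14° + (-101.00°)/2 = -116.14° − 50.50° = -166.64°.
(The naïve average (-116.14 + +142.86)/2 = 13.36° is on the wrong side of the globe.)

166.64°W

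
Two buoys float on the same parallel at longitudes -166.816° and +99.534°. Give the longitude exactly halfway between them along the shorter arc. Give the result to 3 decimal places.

+146.359°

Signed shortest Δλ from -166.816° to +99.534° is -93.650°.
Midpoint longitude = -166.816° + (-93.650°)/2 = -166.816° − 46.825° = -213.641°.
Normalise into (−180°, 180°]: +146.359°.
(The naïve average (-166.816 + +99.534)/2 = -33.641° is on the wrong side of the globe.)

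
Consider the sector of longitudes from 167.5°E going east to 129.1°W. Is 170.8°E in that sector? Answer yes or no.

Yes

Band width going east from +167.5° to -129.1°: ((-129.1 − 167.5) mod 360) = 63.4°.
Offset of +170.8° east of the west edge: ((170.8 − 167.5) mod 360) = 3.3°.
3.3° ≤ 63.4° ⇒ inside.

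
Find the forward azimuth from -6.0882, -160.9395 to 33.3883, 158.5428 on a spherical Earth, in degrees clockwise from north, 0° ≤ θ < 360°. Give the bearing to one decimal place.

318.6°

Δλ = 158.5428 − -160.9395 = 319.4823°; wrapped into (−180°, 180°]: -40.5177°.
θ = atan2( sin Δλ · cos φ₂ , cos φ₁ · sin φ₂ − sin φ₁ · cos φ₂ · cos Δλ )
  = atan2(-0.54246, 0.61453) = -41.436° → normalised to [0°, 360°): 318.564°.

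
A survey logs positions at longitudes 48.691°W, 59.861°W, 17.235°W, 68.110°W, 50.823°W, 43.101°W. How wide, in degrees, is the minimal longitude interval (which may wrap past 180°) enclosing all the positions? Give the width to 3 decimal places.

Sort the longitudes: -68.110°, -59.861°, -50.823°, -48.691°, -43.101°, -17.235°.
Eastward gaps between consecutive values (wrapping around): 8.249°, 9.038°, 2.132°, 5.590°, 25.866°, 309.125°.
Largest gap = 309.125° ⇒ minimal covering band is its complement: 360° − 309.125° = 50.875°.
Band runs from -68.110° eastward to -17.235°.

50.875°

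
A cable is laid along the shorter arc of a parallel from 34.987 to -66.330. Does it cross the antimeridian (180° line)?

No

Signed shortest Δλ = ((-66.330 − 34.987 + 180) mod 360) − 180 = -101.317°.
Going west by 101.317° from +34.987° reaches -66.330° without touching 180°.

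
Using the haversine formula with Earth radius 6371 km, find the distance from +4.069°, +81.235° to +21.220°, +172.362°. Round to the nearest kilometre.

9960 km

Δλ = 172.362 − 81.235 = 91.127°.
Δφ = 21.220 − 4.069 = 17.151°.
a = sin²(Δφ/2) + cos φ₁ · cos φ₂ · sin²(Δλ/2) = 0.496303.
c = 2·atan2(√a, √(1−a)) = 1.56340 rad → d = 6371·c ≈ 9960.43 km.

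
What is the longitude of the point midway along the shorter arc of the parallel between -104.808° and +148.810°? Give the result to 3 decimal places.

Signed shortest Δλ from -104.808° to +148.810° is -106.382°.
Midpoint longitude = -104.808° + (-106.382°)/2 = -104.808° − 53.191° = -157.999°.
(The naïve average (-104.808 + +148.810)/2 = 22.001° is on the wrong side of the globe.)

-157.999°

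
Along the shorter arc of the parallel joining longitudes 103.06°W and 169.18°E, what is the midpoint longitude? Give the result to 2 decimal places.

146.94°W

Signed shortest Δλ from -103.06° to +169.18° is -87.76°.
Midpoint longitude = -103.06° + (-87.76°)/2 = -103.06° − 43.88° = -146.94°.
(The naïve average (-103.06 + +169.18)/2 = 33.06° is on the wrong side of the globe.)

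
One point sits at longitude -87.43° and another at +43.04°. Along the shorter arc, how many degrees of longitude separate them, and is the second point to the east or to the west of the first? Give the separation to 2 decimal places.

130.47° east

Raw difference: 43.04 − -87.43 = 130.47°.
Normalise into (−180°, 180°]: 130.47° stays 130.47°.
Positive ⇒ the second point lies to the east; separation 130.47°.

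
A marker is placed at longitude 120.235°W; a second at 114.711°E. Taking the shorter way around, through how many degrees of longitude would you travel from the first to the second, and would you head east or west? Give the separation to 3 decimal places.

Raw difference: 114.711 − -120.235 = 234.946°.
Normalise into (−180°, 180°]: 234.946° − 360° = -125.054°.
Negative ⇒ the second point lies to the west; separation 125.054°.

125.054° west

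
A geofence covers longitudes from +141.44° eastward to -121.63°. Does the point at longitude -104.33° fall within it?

No

Band width going east from +141.44° to -121.63°: ((-121.63 − 141.44) mod 360) = 96.93°.
Offset of -104.33° east of the west edge: ((-104.33 − 141.44) mod 360) = 114.23°.
114.23° > 96.93° ⇒ outside.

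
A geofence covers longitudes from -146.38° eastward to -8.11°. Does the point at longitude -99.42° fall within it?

Yes

Band width going east from -146.38° to -8.11°: ((-8.11 − -146.38) mod 360) = 138.27°.
Offset of -99.42° east of the west edge: ((-99.42 − -146.38) mod 360) = 46.96°.
46.96° ≤ 138.27° ⇒ inside.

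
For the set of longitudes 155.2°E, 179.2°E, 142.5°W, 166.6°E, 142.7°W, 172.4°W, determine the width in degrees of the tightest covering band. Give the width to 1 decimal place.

Sort the longitudes: -172.4°, -142.7°, -142.5°, +155.2°, +166.6°, +179.2°.
Eastward gaps between consecutive values (wrapping around): 29.7°, 0.2°, 297.7°, 11.4°, 12.6°, 8.4°.
Largest gap = 297.7° ⇒ minimal covering band is its complement: 360° − 297.7° = 62.3°.
Band runs from +155.2° eastward to -142.5°, crossing the antimeridian.

62.3°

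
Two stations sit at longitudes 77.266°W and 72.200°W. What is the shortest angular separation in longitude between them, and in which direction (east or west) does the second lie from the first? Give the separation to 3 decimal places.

5.066° east

Raw difference: -72.200 − -77.266 = 5.066°.
Normalise into (−180°, 180°]: 5.066° stays 5.066°.
Positive ⇒ the second point lies to the east; separation 5.066°.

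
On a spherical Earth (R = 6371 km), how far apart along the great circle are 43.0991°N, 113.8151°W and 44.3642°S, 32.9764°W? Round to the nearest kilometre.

Δλ = -32.9764 − -113.8151 = 80.8387°.
Δφ = -44.3642 − 43.0991 = -87.4633°.
a = sin²(Δφ/2) + cos φ₁ · cos φ₂ · sin²(Δλ/2) = 0.697319.
c = 2·atan2(√a, √(1−a)) = 1.97647 rad → d = 6371·c ≈ 12592.09 km.

12592 km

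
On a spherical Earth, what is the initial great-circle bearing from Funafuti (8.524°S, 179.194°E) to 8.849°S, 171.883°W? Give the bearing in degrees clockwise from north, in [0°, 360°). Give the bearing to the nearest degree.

93°

Δλ = -171.883 − 179.194 = -351.077°; wrapped into (−180°, 180°]: 8.923°.
θ = atan2( sin Δλ · cos φ₂ , cos φ₁ · sin φ₂ − sin φ₁ · cos φ₂ · cos Δλ )
  = atan2(0.15326, -0.00744) = 92.781° → normalised to [0°, 360°): 92.781°.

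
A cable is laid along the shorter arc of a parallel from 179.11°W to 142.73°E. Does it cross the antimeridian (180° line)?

Naïve |142.73 − -179.11| = 321.84° > 180°, so the shorter arc goes the other way round — across 180°.
Signed shortest Δλ = ((142.73 − -179.11 + 180) mod 360) − 180 = -38.16°.
Going west by 38.16° from -179.11° passes through 180° before reaching +142.73°.

Yes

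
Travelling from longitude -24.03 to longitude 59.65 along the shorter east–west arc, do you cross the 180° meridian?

No

Signed shortest Δλ = ((59.65 − -24.03 + 180) mod 360) − 180 = 83.68°.
Going east by 83.68° from -24.03° reaches +59.65° without touching 180°.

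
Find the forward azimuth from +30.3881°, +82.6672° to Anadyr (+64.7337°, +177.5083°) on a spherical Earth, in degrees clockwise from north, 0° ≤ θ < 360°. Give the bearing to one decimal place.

Δλ = 177.5083 − 82.6672 = 94.8411°.
θ = atan2( sin Δλ · cos φ₂ , cos φ₁ · sin φ₂ − sin φ₁ · cos φ₂ · cos Δλ )
  = atan2(0.42530, 0.79832) = 28.046° → normalised to [0°, 360°): 28.046°.

28.0°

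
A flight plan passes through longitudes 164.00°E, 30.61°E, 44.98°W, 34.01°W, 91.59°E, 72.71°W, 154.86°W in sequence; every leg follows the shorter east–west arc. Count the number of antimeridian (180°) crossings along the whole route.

0

Leg 1: +164.00° → +30.61°, shortest Δλ = -133.39° (west) — does not cross 180°.
Leg 2: +30.61° → -44.98°, shortest Δλ = -75.59° (west) — does not cross 180°.
Leg 3: -44.98° → -34.01°, shortest Δλ = 10.97° (east) — does not cross 180°.
Leg 4: -34.01° → +91.59°, shortest Δλ = 125.6° (east) — does not cross 180°.
Leg 5: +91.59° → -72.71°, shortest Δλ = -164.3° (west) — does not cross 180°.
Leg 6: -72.71° → -154.86°, shortest Δλ = -82.15° (west) — does not cross 180°.
Total crossings: 0.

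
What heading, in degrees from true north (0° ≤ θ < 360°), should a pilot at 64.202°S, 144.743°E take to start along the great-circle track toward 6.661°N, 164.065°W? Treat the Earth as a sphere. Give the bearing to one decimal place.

51.7°

Δλ = -164.065 − 144.743 = -308.808°; wrapped into (−180°, 180°]: 51.192°.
θ = atan2( sin Δλ · cos φ₂ , cos φ₁ · sin φ₂ − sin φ₁ · cos φ₂ · cos Δλ )
  = atan2(0.77399, 0.61092) = 51.715° → normalised to [0°, 360°): 51.715°.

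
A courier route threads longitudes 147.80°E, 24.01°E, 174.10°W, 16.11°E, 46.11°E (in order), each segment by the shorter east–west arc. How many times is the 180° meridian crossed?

Leg 1: +147.80° → +24.01°, shortest Δλ = -123.79° (west) — does not cross 180°.
Leg 2: +24.01° → -174.10°, shortest Δλ = 161.89° (east) — crosses 180°.
Leg 3: -174.10° → +16.11°, shortest Δλ = -169.79° (west) — crosses 180°.
Leg 4: +16.11° → +46.11°, shortest Δλ = 30.0° (east) — does not cross 180°.
Total crossings: 2.

2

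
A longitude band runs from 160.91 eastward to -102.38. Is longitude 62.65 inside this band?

Band width going east from +160.91° to -102.38°: ((-102.38 − 160.91) mod 360) = 96.71°.
Offset of +62.65° east of the west edge: ((62.65 − 160.91) mod 360) = 261.74°.
261.74° > 96.71° ⇒ outside.

No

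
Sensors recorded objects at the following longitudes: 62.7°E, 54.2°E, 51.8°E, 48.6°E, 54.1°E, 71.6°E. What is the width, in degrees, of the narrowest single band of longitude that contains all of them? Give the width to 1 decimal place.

23.0°

Sort the longitudes: +48.6°, +51.8°, +54.1°, +54.2°, +62.7°, +71.6°.
Eastward gaps between consecutive values (wrapping around): 3.2°, 2.3°, 0.1°, 8.5°, 8.9°, 337.0°.
Largest gap = 337.0° ⇒ minimal covering band is its complement: 360° − 337.0° = 23.0°.
Band runs from +48.6° eastward to +71.6°.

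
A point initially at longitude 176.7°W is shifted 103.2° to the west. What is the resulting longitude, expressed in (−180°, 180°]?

Start at -176.7°; shift −103.2° → -279.9°.
-279.9° lies outside (−180°, 180°]; add 360° → +80.1°.

80.1°E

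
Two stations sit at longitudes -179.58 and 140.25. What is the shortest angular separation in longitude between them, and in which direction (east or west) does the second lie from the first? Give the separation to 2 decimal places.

Raw difference: 140.25 − -179.58 = 319.83°.
Normalise into (−180°, 180°]: 319.83° − 360° = -40.17°.
Negative ⇒ the second point lies to the west; separation 40.17°.

40.17° west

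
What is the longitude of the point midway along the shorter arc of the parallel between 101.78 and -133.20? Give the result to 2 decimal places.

Signed shortest Δλ from +101.78° to -133.20° is +125.02°.
Midpoint longitude = +101.78° + (+125.02°)/2 = +101.78° + 62.51° = +164.29°.
(The naïve average (+101.78 + -133.20)/2 = -15.71° is on the wrong side of the globe.)

+164.29°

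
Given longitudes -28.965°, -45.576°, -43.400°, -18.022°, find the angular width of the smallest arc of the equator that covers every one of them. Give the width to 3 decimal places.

Sort the longitudes: -45.576°, -43.400°, -28.965°, -18.022°.
Eastward gaps between consecutive values (wrapping around): 2.176°, 14.435°, 10.943°, 332.446°.
Largest gap = 332.446° ⇒ minimal covering band is its complement: 360° − 332.446° = 27.554°.
Band runs from -45.576° eastward to -18.022°.

27.554°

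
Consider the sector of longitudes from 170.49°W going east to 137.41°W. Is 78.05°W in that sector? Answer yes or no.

Band width going east from -170.49° to -137.41°: ((-137.41 − -170.49) mod 360) = 33.08°.
Offset of -78.05° east of the west edge: ((-78.05 − -170.49) mod 360) = 92.44°.
92.44° > 33.08° ⇒ outside.

No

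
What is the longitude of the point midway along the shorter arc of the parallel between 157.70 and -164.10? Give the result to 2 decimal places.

+176.80°

Signed shortest Δλ from +157.70° to -164.10° is +38.20°.
Midpoint longitude = +157.70° + (+38.20°)/2 = +157.70° + 19.10° = +176.80°.
(The naïve average (+157.70 + -164.10)/2 = -3.2° is on the wrong side of the globe.)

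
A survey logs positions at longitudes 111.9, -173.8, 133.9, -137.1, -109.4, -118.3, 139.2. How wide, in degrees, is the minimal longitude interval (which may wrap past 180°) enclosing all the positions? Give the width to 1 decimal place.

Sort the longitudes: -173.8°, -137.1°, -118.3°, -109.4°, +111.9°, +133.9°, +139.2°.
Eastward gaps between consecutive values (wrapping around): 36.7°, 18.8°, 8.9°, 221.3°, 22.0°, 5.3°, 47.0°.
Largest gap = 221.3° ⇒ minimal covering band is its complement: 360° − 221.3° = 138.7°.
Band runs from +111.9° eastward to -109.4°, crossing the antimeridian.

138.7°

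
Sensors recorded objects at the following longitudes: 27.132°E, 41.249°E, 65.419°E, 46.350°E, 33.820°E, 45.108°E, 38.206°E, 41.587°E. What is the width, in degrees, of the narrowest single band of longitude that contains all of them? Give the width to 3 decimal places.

Sort the longitudes: +27.132°, +33.820°, +38.206°, +41.249°, +41.587°, +45.108°, +46.350°, +65.419°.
Eastward gaps between consecutive values (wrapping around): 6.688°, 4.386°, 3.043°, 0.338°, 3.521°, 1.242°, 19.069°, 321.713°.
Largest gap = 321.713° ⇒ minimal covering band is its complement: 360° − 321.713° = 38.287°.
Band runs from +27.132° eastward to +65.419°.

38.287°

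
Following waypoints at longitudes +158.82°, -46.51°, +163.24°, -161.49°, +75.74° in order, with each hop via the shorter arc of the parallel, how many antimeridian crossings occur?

4

Leg 1: +158.82° → -46.51°, shortest Δλ = 154.67° (east) — crosses 180°.
Leg 2: -46.51° → +163.24°, shortest Δλ = -150.25° (west) — crosses 180°.
Leg 3: +163.24° → -161.49°, shortest Δλ = 35.27° (east) — crosses 180°.
Leg 4: -161.49° → +75.74°, shortest Δλ = -122.77° (west) — crosses 180°.
Total crossings: 4.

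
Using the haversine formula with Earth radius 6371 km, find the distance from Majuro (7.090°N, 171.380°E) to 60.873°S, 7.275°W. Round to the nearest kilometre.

Δλ = -7.275 − 171.380 = -178.655°.
Δφ = -60.873 − 7.090 = -67.963°.
a = sin²(Δφ/2) + cos φ₁ · cos φ₂ · sin²(Δλ/2) = 0.795356.
c = 2·atan2(√a, √(1−a)) = 2.20274 rad → d = 6371·c ≈ 14033.64 km.

14034 km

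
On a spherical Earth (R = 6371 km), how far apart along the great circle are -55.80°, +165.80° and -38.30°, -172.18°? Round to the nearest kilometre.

2541 km

Δλ = -172.18 − 165.80 = -337.98°; wrapped into (−180°, 180°]: 22.02°.
Δφ = -38.30 − -55.80 = 17.50°.
a = sin²(Δφ/2) + cos φ₁ · cos φ₂ · sin²(Δλ/2) = 0.039230.
c = 2·atan2(√a, √(1−a)) = 0.39877 rad → d = 6371·c ≈ 2540.56 km.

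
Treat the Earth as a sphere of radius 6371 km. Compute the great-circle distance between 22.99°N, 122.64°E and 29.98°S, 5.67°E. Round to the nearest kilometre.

13770 km

Δλ = 5.67 − 122.64 = -116.97°.
Δφ = -29.98 − 22.99 = -52.97°.
a = sin²(Δφ/2) + cos φ₁ · cos φ₂ · sin²(Δλ/2) = 0.778404.
c = 2·atan2(√a, √(1−a)) = 2.16133 rad → d = 6371·c ≈ 13769.86 km.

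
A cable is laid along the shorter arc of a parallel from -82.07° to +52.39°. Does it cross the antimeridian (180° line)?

No

Signed shortest Δλ = ((52.39 − -82.07 + 180) mod 360) − 180 = 134.46°.
Going east by 134.46° from -82.07° reaches +52.39° without touching 180°.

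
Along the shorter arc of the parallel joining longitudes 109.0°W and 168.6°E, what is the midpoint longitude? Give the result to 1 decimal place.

150.2°W

Signed shortest Δλ from -109.0° to +168.6° is -82.4°.
Midpoint longitude = -109.0° + (-82.4°)/2 = -109.0° − 41.2° = -150.2°.
(The naïve average (-109.0 + +168.6)/2 = 29.8° is on the wrong side of the globe.)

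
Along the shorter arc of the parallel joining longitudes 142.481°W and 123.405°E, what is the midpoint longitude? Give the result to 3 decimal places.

170.462°E

Signed shortest Δλ from -142.481° to +123.405° is -94.114°.
Midpoint longitude = -142.481° + (-94.114°)/2 = -142.481° − 47.057° = -189.538°.
Normalise into (−180°, 180°]: +170.462°.
(The naïve average (-142.481 + +123.405)/2 = -9.538° is on the wrong side of the globe.)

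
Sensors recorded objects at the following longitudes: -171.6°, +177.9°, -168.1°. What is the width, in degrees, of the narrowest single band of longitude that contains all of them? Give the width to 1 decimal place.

14.0°

Sort the longitudes: -171.6°, -168.1°, +177.9°.
Eastward gaps between consecutive values (wrapping around): 3.5°, 346.0°, 10.5°.
Largest gap = 346.0° ⇒ minimal covering band is its complement: 360° − 346.0° = 14.0°.
Band runs from +177.9° eastward to -168.1°, crossing the antimeridian.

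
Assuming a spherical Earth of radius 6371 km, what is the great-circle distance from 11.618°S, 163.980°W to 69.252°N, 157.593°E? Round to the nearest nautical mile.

5116 nmi

Δλ = 157.593 − -163.980 = 321.573°; wrapped into (−180°, 180°]: -38.427°.
Δφ = 69.252 − -11.618 = 80.870°.
a = sin²(Δφ/2) + cos φ₁ · cos φ₂ · sin²(Δλ/2) = 0.458242.
c = 2·atan2(√a, √(1−a)) = 1.48718 rad → d = 6371·c ≈ 9474.85 km ≈ 5116.01 nmi.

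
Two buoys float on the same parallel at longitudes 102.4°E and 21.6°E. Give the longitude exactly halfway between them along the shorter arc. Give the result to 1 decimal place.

Signed shortest Δλ from +102.4° to +21.6° is -80.8°.
Midpoint longitude = +102.4° + (-80.8°)/2 = +102.4° − 40.4° = +62.0°.

62.0°E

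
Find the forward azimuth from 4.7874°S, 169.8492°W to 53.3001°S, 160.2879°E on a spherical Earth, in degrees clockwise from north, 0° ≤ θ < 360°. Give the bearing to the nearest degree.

Δλ = 160.2879 − -169.8492 = 330.1371°; wrapped into (−180°, 180°]: -29.8629°.
θ = atan2( sin Δλ · cos φ₂ , cos φ₁ · sin φ₂ − sin φ₁ · cos φ₂ · cos Δλ )
  = atan2(-0.29757, -0.75573) = -158.508° → normalised to [0°, 360°): 201.492°.

201°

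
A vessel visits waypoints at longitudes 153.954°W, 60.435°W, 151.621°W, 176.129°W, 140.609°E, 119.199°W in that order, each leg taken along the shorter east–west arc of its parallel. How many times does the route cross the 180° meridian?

2

Leg 1: -153.954° → -60.435°, shortest Δλ = 93.519° (east) — does not cross 180°.
Leg 2: -60.435° → -151.621°, shortest Δλ = -91.186° (west) — does not cross 180°.
Leg 3: -151.621° → -176.129°, shortest Δλ = -24.508° (west) — does not cross 180°.
Leg 4: -176.129° → +140.609°, shortest Δλ = -43.262° (west) — crosses 180°.
Leg 5: +140.609° → -119.199°, shortest Δλ = 100.192° (east) — crosses 180°.
Total crossings: 2.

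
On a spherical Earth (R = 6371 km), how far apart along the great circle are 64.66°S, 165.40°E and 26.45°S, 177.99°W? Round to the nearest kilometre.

Δλ = -177.99 − 165.40 = -343.39°; wrapped into (−180°, 180°]: 16.61°.
Δφ = -26.45 − -64.66 = 38.21°.
a = sin²(Δφ/2) + cos φ₁ · cos φ₂ · sin²(Δλ/2) = 0.115120.
c = 2·atan2(√a, √(1−a)) = 0.69233 rad → d = 6371·c ≈ 4410.85 km.

4411 km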